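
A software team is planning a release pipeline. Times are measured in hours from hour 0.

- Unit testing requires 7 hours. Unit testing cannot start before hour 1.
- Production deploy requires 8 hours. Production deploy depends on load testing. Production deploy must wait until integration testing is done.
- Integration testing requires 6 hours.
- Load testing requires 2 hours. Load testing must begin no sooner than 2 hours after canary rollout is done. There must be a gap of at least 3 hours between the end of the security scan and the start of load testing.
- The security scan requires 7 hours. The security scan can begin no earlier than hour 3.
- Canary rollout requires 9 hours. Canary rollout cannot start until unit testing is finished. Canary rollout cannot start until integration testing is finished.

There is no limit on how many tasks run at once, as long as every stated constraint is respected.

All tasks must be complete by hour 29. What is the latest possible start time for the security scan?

Nothing follows production deploy; the deadline of hour 29 is its only limit. It must start by 29 − 8 = hour 21.
Load testing feeds into production deploy (must start by hour 21); so load testing must finish by hour 21 and therefore start by hour 19.
The security scan feeds into load testing (must start by hour 19, minus 3-hour gap → hour 16); so the security scan must finish by hour 16 and therefore start by hour 9.

9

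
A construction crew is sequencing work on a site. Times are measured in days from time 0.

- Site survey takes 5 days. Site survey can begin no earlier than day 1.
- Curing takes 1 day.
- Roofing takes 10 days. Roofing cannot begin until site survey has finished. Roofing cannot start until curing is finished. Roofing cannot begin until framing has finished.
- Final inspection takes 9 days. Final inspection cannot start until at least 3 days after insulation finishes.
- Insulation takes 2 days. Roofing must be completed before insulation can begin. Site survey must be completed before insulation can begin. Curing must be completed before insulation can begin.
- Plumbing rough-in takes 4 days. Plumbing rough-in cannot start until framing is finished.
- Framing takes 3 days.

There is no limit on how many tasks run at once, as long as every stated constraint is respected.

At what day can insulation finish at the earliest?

Nothing blocks framing, so it runs from day 0 to day 3.
Nothing blocks curing, so it runs from day 0 to day 1.
Site survey waits on its own release at day 1, so it starts at day 1 and finishes at 1 + 5 = day 6.
Roofing cannot start until site survey (finishes day 6); curing (finishes day 1); framing (finishes day 3). The controlling bound is day 6, so roofing finishes at 6 + 10 = day 16.
For insulation: roofing (finishes day 16); site survey (finishes day 6); curing (finishes day 1). Taking the maximum gives a start of day 16, and it finishes at 16 + 2 = day 18.

18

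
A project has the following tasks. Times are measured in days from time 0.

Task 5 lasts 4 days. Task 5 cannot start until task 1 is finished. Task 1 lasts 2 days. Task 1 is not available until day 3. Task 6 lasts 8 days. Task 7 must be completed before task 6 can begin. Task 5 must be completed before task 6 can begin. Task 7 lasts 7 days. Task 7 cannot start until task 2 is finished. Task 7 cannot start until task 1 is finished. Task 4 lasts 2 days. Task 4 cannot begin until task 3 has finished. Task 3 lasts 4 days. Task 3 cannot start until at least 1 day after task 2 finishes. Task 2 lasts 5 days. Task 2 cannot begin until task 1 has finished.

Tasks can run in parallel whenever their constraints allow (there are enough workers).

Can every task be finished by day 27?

Task 1 waits on its own release at day 3, so it starts at day 3 and finishes at 3 + 2 = day 5.
Task 5 cannot begin until task 1 (finishes day 5). It runs from day 5 to 5 + 4 = day 9.
After task 1 (finishes day 5), task 2 can start at day 5 and finishes at day 10.
For task 7: task 2 (finishes day 10); task 1 (finishes day 5). Taking the maximum gives a start of day 10, and it finishes at 10 + 7 = day 17.
For task 6: task 7 (finishes day 17); task 5 (finishes day 9). Taking the maximum gives a start of day 17, and it finishes at 17 + 8 = day 25.
Task 3 waits on task 2 (finishes day 10, plus 1-day gap → day 11), so it starts at day 11 and finishes at 11 + 4 = day 15.
After task 3 (finishes day 15), task 4 can start at day 15 and finishes at day 17.
Every task is finished by day 25, which is no later than the deadline of 27, so the schedule is feasible.

Yes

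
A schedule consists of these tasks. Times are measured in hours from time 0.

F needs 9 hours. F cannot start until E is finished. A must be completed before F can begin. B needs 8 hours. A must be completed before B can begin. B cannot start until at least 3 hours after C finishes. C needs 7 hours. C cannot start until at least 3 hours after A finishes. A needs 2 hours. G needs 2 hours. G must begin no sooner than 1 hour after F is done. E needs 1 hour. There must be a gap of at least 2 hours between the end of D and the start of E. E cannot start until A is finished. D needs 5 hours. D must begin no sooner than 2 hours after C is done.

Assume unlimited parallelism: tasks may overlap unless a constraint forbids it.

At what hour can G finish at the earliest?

A can start immediately at hour 0; it finishes at hour 2.
C waits on A (finishes hour 2, plus 3-hour gap → hour 5), so it starts at hour 5 and finishes at 5 + 7 = hour 12.
D cannot begin until C (finishes hour 12, plus 2-hour gap → hour 14). It runs from hour 14 to 14 + 5 = hour 19.
E cannot start until D (finishes hour 19, plus 2-hour gap → hour 21); A (finishes hour 2). The controlling bound is hour 21, so E finishes at 21 + 1 = hour 22.
For F: E (finishes hour 22); A (finishes hour 2). Taking the maximum gives a start of hour 22, and it finishes at 22 + 9 = hour 31.
G cannot begin until F (finishes hour 31, plus 1-hour gap → hour 32). It runs from hour 32 to 32 + 2 = hour 34.

34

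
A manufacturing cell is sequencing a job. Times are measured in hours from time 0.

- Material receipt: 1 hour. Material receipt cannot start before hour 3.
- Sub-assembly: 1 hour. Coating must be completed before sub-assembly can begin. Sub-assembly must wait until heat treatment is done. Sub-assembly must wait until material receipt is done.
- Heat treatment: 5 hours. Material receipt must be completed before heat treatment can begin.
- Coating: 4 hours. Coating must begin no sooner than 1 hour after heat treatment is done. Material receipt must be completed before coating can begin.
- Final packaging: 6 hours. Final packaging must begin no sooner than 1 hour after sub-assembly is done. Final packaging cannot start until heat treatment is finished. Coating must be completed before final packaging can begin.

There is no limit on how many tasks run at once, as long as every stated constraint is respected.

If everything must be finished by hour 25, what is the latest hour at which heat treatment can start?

Final packaging has no dependents, so it just needs to finish by hour 25. Starting by 25 − 6 = hour 19 achieves that.
Since final packaging (must start by hour 19, minus 1-hour gap → hour 18) depends on it, sub-assembly must finish by hour 18. Backing off its 1-hour duration gives a latest start of hour 17.
Coating feeds sub-assembly (must start by hour 17); final packaging (must start by hour 19). Taking the minimum, coating must finish by hour 17 and start by 17 − 4 = hour 13.
Heat treatment must finish in time for coating (must start by hour 13, minus 1-hour gap → hour 12); sub-assembly (must start by hour 17); final packaging (must start by hour 19). The tightest is hour 12, so heat treatment must start by 12 − 5 = hour 7.

7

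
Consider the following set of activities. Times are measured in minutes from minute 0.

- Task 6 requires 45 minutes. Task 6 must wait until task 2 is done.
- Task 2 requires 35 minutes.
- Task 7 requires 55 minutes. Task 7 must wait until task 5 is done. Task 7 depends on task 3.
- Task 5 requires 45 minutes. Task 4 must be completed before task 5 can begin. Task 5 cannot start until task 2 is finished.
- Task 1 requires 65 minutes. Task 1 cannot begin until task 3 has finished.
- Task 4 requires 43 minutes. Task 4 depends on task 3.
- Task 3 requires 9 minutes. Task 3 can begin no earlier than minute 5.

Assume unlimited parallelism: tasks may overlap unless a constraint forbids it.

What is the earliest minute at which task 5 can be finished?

Task 3 cannot begin until its own release at minute 5. It runs from minute 5 to 5 + 9 = minute 14.
After task 3 (finishes minute 14), task 4 can start at minute 14 and finishes at minute 57.
Task 2 can start immediately at minute 0; it finishes at minute 35.
Task 5 needs all of task 4 (finishes minute 57); task 2 (finishes minute 35). That puts its earliest start at minute 57; it finishes at 57 + 45 = minute 102.

102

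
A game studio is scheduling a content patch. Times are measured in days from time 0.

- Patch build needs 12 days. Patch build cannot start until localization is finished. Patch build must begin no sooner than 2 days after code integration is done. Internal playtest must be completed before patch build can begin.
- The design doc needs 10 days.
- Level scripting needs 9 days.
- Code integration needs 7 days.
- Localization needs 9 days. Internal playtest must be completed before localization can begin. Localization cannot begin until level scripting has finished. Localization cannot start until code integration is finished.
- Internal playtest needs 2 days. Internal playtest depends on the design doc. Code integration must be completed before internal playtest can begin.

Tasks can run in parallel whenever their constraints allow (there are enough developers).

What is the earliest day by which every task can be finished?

33

Code integration can start immediately at day 0; it finishes at day 7.
Nothing blocks level scripting, so it runs from day 0 to day 9.
The design doc can start immediately at day 0; it finishes at day 10.
Internal playtest cannot start until the design doc (finishes day 10); code integration (finishes day 7). The controlling bound is day 10, so internal playtest finishes at 10 + 2 = day 12.
Localization cannot start until internal playtest (finishes day 12); level scripting (finishes day 9); code integration (finishes day 7). The controlling bound is day 12, so localization finishes at 12 + 9 = day 21.
Patch build has to wait for localization (finishes day 21); code integration (finishes day 7, plus 2-day gap → day 9); internal playtest (finishes day 12). The latest of these is day 21, so patch build runs day 21 to 21 + 12 = day 33.
All tasks are finished once the last one completes. Finish times: The design doc at 10, Level scripting at 9, Code integration at 7, Internal playtest at 12, Localization at 21, Patch build at 33. The latest is day 33.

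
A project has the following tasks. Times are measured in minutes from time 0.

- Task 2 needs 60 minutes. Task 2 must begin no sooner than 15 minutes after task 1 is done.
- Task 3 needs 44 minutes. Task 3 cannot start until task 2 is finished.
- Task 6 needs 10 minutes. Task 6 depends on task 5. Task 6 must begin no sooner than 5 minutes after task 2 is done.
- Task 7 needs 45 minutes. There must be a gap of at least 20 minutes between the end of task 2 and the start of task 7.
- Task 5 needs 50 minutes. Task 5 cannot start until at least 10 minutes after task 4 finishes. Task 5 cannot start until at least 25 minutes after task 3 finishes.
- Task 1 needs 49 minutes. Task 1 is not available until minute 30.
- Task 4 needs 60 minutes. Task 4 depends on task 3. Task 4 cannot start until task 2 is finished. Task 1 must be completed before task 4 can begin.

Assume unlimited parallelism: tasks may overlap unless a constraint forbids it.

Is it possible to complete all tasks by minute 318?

Task 1 waits on its own release at minute 30, so it starts at minute 30 and finishes at 30 + 49 = minute 79.
After task 1 (finishes minute 79, plus 15-minute gap → minute 94), task 2 can start at minute 94 and finishes at minute 154.
Task 7 waits on task 2 (finishes minute 154, plus 20-minute gap → minute 174), so it starts at minute 174 and finishes at 174 + 45 = minute 219.
Task 3 waits on task 2 (finishes minute 154), so it starts at minute 154 and finishes at 154 + 44 = minute 198.
Task 4 needs all of task 3 (finishes minute 198); task 2 (finishes minute 154); task 1 (finishes minute 79). That puts its earliest start at minute 198; it finishes at 198 + 60 = minute 258.
Task 5 has to wait for task 4 (finishes minute 258, plus 10-minute gap → minute 268); task 3 (finishes minute 198, plus 25-minute gap → minute 223). The latest of these is minute 268, so task 5 runs minute 268 to 268 + 50 = minute 318.
Task 6 has to wait for task 5 (finishes minute 318); task 2 (finishes minute 154, plus 5-minute gap → minute 159). The latest of these is minute 318, so task 6 runs minute 318 to 318 + 10 = minute 328.
The earliest everything can be done is minute 328, which is after the deadline of 318, so it is not possible.

No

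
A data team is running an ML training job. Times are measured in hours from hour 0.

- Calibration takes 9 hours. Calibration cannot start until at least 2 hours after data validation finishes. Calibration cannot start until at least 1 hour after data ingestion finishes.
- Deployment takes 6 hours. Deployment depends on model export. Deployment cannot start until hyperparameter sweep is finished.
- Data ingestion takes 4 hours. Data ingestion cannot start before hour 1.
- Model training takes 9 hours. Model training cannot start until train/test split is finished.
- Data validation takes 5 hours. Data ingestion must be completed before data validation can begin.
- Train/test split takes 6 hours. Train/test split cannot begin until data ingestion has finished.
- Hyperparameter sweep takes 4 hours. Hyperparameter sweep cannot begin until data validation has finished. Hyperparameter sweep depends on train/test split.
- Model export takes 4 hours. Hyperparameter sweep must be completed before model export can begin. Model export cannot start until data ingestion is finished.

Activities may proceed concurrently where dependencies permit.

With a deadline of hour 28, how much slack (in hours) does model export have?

3

After its own release at hour 1, data ingestion can start at hour 1 and finishes at hour 5.
After data ingestion (finishes hour 5), train/test split can start at hour 5 and finishes at hour 11.
Data validation cannot begin until data ingestion (finishes hour 5). It runs from hour 5 to 5 + 5 = hour 10.
Hyperparameter sweep has to wait for data validation (finishes hour 10); train/test split (finishes hour 11). The latest of these is hour 11, so hyperparameter sweep runs hour 11 to 11 + 4 = hour 15.
Model export needs all of hyperparameter sweep (finishes hour 15); data ingestion (finishes hour 5). That puts its earliest start at hour 15; it finishes at 15 + 4 = hour 19.

Working backward from the deadline:
To finish by hour 28, deployment (duration 6) must start no later than hour 22.
Model export has to be done before deployment (must start by hour 22). That means finishing by hour 22, i.e. starting by 22 − 4 = hour 18.
So model export can start as early as hour 15 and as late as hour 18, giving 18 − 15 = 3 hours of slack.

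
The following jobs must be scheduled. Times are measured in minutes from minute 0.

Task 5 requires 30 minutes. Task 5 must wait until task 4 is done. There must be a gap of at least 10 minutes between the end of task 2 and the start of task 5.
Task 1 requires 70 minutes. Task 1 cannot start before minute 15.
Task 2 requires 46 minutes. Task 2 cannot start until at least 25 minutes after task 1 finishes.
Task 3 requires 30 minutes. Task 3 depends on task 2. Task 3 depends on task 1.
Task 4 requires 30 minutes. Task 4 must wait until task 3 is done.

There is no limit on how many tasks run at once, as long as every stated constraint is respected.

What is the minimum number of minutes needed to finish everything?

246

After its own release at minute 15, task 1 can start at minute 15 and finishes at minute 85.
Task 2 waits on task 1 (finishes minute 85, plus 25-minute gap → minute 110), so it starts at minute 110 and finishes at 110 + 46 = minute 156.
Task 3 cannot start until task 2 (finishes minute 156); task 1 (finishes minute 85). The controlling bound is minute 156, so task 3 finishes at 156 + 30 = minute 186.
Task 4 waits on task 3 (finishes minute 186), so it starts at minute 186 and finishes at 186 + 30 = minute 216.
Task 5 cannot start until task 4 (finishes minute 216); task 2 (finishes minute 156, plus 10-minute gap → minute 166). The controlling bound is minute 216, so task 5 finishes at 216 + 30 = minute 246.
All tasks are finished once the last one completes. Finish times: Task 1 at 85, Task 2 at 156, Task 3 at 186, Task 4 at 216, Task 5 at 246. The latest is minute 246.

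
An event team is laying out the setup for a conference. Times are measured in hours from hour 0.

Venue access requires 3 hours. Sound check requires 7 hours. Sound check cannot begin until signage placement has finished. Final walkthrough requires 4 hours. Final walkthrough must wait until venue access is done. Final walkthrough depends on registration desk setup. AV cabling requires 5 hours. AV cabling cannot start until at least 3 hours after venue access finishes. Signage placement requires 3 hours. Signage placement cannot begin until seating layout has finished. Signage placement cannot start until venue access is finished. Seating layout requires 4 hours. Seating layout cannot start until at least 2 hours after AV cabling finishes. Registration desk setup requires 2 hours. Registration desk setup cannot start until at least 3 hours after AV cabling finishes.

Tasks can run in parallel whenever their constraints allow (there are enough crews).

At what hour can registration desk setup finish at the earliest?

16

Nothing blocks venue access, so it runs from hour 0 to hour 3.
After venue access (finishes hour 3, plus 3-hour gap → hour 6), AV cabling can start at hour 6 and finishes at hour 11.
Registration desk setup waits on AV cabling (finishes hour 11, plus 3-hour gap → hour 14), so it starts at hour 14 and finishes at 14 + 2 = hour 16.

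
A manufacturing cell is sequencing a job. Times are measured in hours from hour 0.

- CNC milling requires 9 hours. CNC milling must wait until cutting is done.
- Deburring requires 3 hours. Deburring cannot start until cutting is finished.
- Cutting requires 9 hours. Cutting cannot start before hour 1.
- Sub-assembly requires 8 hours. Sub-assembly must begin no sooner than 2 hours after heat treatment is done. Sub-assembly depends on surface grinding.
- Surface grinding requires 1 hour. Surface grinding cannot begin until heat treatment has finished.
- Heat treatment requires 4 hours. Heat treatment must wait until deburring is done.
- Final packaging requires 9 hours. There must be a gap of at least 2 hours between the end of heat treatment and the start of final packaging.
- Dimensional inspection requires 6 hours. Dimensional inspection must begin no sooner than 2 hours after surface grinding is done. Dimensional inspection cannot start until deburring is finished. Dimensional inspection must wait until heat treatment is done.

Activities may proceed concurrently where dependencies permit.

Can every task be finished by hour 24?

After its own release at hour 1, cutting can start at hour 1 and finishes at hour 10.
After cutting (finishes hour 10), CNC milling can start at hour 10 and finishes at hour 19.
Deburring cannot begin until cutting (finishes hour 10). It runs from hour 10 to 10 + 3 = hour 13.
Heat treatment waits on deburring (finishes hour 13), so it starts at hour 13 and finishes at 13 + 4 = hour 17.
After heat treatment (finishes hour 17, plus 2-hour gap → hour 19), final packaging can start at hour 19 and finishes at hour 28.
Surface grinding waits on heat treatment (finishes hour 17), so it starts at hour 17 and finishes at 17 + 1 = hour 18.
For sub-assembly: heat treatment (finishes hour 17, plus 2-hour gap → hour 19); surface grinding (finishes hour 18). Taking the maximum gives a start of hour 19, and it finishes at 19 + 8 = hour 27.
Dimensional inspection has to wait for surface grinding (finishes hour 18, plus 2-hour gap → hour 20); deburring (finishes hour 13); heat treatment (finishes hour 17). The latest of these is hour 20, so dimensional inspection runs hour 20 to 20 + 6 = hour 26.
The earliest everything can be done is hour 28, which is after the deadline of 24, so it is not possible.

No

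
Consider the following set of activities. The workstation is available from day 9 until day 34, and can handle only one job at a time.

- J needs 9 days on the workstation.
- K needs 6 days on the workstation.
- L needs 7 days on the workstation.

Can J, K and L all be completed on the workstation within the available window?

The workstation window is 34 − 9 = 25 days.
Running back to back, the jobs need 9 + 6 + 7 = 22 days on the workstation.
Since 22 ≤ 25, they fit within the window.

Yes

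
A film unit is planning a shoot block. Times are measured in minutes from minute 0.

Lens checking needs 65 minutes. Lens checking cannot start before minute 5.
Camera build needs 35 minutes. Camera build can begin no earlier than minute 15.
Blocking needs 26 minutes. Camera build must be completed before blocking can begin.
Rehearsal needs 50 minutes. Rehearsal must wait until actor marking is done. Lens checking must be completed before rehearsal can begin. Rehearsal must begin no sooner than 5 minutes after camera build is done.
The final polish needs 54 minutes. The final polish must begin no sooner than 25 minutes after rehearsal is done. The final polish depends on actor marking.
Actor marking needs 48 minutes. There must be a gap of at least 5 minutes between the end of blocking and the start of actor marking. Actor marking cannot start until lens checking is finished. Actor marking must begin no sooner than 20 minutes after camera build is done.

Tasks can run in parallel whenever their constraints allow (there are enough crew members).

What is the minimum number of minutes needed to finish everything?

After its own release at minute 5, lens checking can start at minute 5 and finishes at minute 70.
Camera build waits on its own release at minute 15, so it starts at minute 15 and finishes at 15 + 35 = minute 50.
Blocking waits on camera build (finishes minute 50), so it starts at minute 50 and finishes at 50 + 26 = minute 76.
Actor marking cannot start until blocking (finishes minute 76, plus 5-minute gap → minute 81); lens checking (finishes minute 70); camera build (finishes minute 50, plus 20-minute gap → minute 70). The controlling bound is minute 81, so actor marking finishes at 81 + 48 = minute 129.
Rehearsal has to wait for actor marking (finishes minute 129); lens checking (finishes minute 70); camera build (finishes minute 50, plus 5-minute gap → minute 55). The latest of these is minute 129, so rehearsal runs minute 129 to 129 + 50 = minute 179.
The final polish has to wait for rehearsal (finishes minute 179, plus 25-minute gap → minute 204); actor marking (finishes minute 129). The latest of these is minute 204, so the final polish runs minute 204 to 204 + 54 = minute 258.
All tasks are finished once the last one completes. Finish times: Camera build at 50, Lens checking at 70, Blocking at 76, Actor marking at 129, Rehearsal at 179, The final polish at 258. The latest is minute 258.

258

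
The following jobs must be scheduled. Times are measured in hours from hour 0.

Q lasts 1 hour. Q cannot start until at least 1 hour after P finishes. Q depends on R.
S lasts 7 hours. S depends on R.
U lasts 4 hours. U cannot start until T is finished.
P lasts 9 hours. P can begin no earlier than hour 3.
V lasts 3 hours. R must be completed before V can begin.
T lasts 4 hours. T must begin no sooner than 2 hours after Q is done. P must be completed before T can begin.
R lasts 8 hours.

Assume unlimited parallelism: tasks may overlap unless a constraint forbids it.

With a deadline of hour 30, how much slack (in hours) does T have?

6

R can start immediately at hour 0; it finishes at hour 8.
P waits on its own release at hour 3, so it starts at hour 3 and finishes at 3 + 9 = hour 12.
Q has to wait for P (finishes hour 12, plus 1-hour gap → hour 13); R (finishes hour 8). The latest of these is hour 13, so Q runs hour 13 to 13 + 1 = hour 14.
For T: Q (finishes hour 14, plus 2-hour gap → hour 16); P (finishes hour 12). Taking the maximum gives a start of hour 16, and it finishes at 16 + 4 = hour 20.

Working backward from the deadline:
To finish by hour 30, U (duration 4) must start no later than hour 26.
T feeds into U (must start by hour 26); so T must finish by hour 26 and therefore start by hour 22.
So T can start as early as hour 16 and as late as hour 22, giving 22 − 16 = 6 hours of slack.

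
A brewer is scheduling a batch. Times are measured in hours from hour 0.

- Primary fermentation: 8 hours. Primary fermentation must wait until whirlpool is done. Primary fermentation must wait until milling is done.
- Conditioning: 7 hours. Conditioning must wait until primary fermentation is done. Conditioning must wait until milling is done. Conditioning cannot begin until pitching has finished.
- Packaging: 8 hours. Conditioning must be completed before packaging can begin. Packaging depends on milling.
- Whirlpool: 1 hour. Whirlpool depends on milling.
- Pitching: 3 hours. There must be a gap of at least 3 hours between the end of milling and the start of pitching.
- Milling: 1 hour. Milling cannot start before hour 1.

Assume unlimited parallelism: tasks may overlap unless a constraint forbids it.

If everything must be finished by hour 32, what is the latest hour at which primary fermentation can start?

9

To finish by hour 32, packaging (duration 8) must start no later than hour 24.
Since packaging (must start by hour 24) depends on it, conditioning must finish by hour 24. Backing off its 7-hour duration gives a latest start of hour 17.
Primary fermentation must finish before conditioning (must start by hour 17). With an 8-hour duration, primary fermentation must start by 17 − 8 = hour 9.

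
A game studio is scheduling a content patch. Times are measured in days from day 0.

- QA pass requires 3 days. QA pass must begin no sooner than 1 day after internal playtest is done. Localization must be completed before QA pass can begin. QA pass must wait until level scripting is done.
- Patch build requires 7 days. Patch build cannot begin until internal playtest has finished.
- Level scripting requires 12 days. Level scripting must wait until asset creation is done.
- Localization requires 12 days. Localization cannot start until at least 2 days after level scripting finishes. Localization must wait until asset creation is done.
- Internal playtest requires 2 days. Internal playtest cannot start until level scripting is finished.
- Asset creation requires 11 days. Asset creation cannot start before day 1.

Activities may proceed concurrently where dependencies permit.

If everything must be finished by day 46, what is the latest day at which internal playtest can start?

Nothing follows QA pass; the deadline of day 46 is its only limit. It must start by 46 − 3 = day 43.
To finish by day 46, patch build (duration 7) must start no later than day 39.
For internal playtest: QA pass (must start by day 43, minus 1-day gap → day 42); patch build (must start by day 39). The most restrictive is day 39; with a 2-day duration, internal playtest must start by day 37.

37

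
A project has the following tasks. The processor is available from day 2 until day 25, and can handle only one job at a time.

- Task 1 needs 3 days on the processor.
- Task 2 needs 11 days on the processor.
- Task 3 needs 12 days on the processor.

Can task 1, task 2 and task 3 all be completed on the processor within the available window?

The processor window is 25 − 2 = 23 days.
Running back to back, the jobs need 3 + 11 + 12 = 26 days on the processor.
Since 26 > 23, they cannot all fit.

No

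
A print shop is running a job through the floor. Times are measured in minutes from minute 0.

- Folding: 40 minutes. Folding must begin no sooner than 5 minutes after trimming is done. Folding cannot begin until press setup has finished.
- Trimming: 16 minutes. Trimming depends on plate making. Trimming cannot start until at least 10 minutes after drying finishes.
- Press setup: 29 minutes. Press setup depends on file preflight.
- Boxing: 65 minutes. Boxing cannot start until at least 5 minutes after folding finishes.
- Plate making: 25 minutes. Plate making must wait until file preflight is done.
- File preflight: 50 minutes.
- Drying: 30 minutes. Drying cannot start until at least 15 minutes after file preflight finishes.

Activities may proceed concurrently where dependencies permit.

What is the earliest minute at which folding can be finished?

File preflight can start immediately at minute 0; it finishes at minute 50.
Drying cannot begin until file preflight (finishes minute 50, plus 15-minute gap → minute 65). It runs from minute 65 to 65 + 30 = minute 95.
Press setup waits on file preflight (finishes minute 50), so it starts at minute 50 and finishes at 50 + 29 = minute 79.
After file preflight (finishes minute 50), plate making can start at minute 50 and finishes at minute 75.
For trimming: plate making (finishes minute 75); drying (finishes minute 95, plus 10-minute gap → minute 105). Taking the maximum gives a start of minute 105, and it finishes at 105 + 16 = minute 121.
Folding has to wait for trimming (finishes minute 121, plus 5-minute gap → minute 126); press setup (finishes minute 79). The latest of these is minute 126, so folding runs minute 126 to 126 + 40 = minute 166.

166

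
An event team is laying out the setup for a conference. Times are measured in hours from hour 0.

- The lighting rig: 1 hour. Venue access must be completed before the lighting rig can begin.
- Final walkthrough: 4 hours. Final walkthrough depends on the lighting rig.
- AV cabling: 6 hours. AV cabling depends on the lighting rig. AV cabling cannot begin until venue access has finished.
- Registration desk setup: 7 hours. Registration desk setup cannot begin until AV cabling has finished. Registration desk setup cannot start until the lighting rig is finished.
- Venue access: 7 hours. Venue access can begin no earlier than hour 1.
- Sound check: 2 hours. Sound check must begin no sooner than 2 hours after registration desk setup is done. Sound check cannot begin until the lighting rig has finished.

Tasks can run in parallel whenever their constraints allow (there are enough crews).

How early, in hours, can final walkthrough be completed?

13

Venue access waits on its own release at hour 1, so it starts at hour 1 and finishes at 1 + 7 = hour 8.
The lighting rig waits on venue access (finishes hour 8), so it starts at hour 8 and finishes at 8 + 1 = hour 9.
Final walkthrough waits on the lighting rig (finishes hour 9), so it starts at hour 9 and finishes at 9 + 4 = hour 13.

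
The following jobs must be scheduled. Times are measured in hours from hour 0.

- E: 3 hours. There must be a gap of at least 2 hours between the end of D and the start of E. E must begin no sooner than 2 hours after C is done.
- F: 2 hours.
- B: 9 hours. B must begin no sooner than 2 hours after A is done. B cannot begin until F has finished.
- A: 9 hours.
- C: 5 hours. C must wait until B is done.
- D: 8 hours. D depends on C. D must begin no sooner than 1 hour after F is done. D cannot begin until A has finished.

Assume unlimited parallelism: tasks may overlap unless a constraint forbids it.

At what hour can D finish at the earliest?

Nothing blocks F, so it runs from hour 0 to hour 2.
A has no prerequisites, so it starts at hour 0 and finishes at hour 9.
B has to wait for A (finishes hour 9, plus 2-hour gap → hour 11); F (finishes hour 2). The latest of these is hour 11, so B runs hour 11 to 11 + 9 = hour 20.
C cannot begin until B (finishes hour 20). It runs from hour 20 to 20 + 5 = hour 25.
For D: C (finishes hour 25); F (finishes hour 2, plus 1-hour gap → hour 3); A (finishes hour 9). Taking the maximum gives a start of hour 25, and it finishes at 25 + 8 = hour 33.

33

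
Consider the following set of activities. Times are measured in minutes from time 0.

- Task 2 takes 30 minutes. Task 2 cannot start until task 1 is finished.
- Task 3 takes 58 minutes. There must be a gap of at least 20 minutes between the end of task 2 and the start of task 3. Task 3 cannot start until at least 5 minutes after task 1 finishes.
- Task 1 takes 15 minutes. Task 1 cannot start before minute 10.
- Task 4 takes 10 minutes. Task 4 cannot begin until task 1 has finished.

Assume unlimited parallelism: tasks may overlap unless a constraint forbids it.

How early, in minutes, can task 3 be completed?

133

Task 1 waits on its own release at minute 10, so it starts at minute 10 and finishes at 10 + 15 = minute 25.
Task 2 cannot begin until task 1 (finishes minute 25). It runs from minute 25 to 25 + 30 = minute 55.
For task 3: task 2 (finishes minute 55, plus 20-minute gap → minute 75); task 1 (finishes minute 25, plus 5-minute gap → minute 30). Taking the maximum gives a start of minute 75, and it finishes at 75 + 58 = minute 133.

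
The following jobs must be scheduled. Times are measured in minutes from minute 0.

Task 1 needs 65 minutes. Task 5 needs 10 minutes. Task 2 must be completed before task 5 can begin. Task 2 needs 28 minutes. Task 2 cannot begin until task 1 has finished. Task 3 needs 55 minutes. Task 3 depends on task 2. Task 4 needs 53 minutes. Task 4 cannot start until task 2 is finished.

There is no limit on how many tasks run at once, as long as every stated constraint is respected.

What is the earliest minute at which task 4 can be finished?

146

Nothing blocks task 1, so it runs from minute 0 to minute 65.
After task 1 (finishes minute 65), task 2 can start at minute 65 and finishes at minute 93.
Task 4 cannot begin until task 2 (finishes minute 93). It runs from minute 93 to 93 + 53 = minute 146.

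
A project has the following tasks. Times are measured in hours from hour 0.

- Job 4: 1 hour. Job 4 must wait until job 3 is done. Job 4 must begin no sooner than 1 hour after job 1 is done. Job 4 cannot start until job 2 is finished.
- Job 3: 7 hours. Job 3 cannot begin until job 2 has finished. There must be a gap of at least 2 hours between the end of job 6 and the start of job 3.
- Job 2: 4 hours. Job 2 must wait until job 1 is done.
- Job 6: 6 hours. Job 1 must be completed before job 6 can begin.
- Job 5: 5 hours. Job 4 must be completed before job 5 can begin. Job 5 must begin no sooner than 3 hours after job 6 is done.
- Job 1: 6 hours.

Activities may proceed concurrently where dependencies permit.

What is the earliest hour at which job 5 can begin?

Nothing blocks job 1, so it runs from hour 0 to hour 6.
Job 6 waits on job 1 (finishes hour 6), so it starts at hour 6 and finishes at 6 + 6 = hour 12.
After job 1 (finishes hour 6), job 2 can start at hour 6 and finishes at hour 10.
Job 3 cannot start until job 2 (finishes hour 10); job 6 (finishes hour 12, plus 2-hour gap → hour 14). The controlling bound is hour 14, so job 3 finishes at 14 + 7 = hour 21.
Job 4 has to wait for job 3 (finishes hour 21); job 1 (finishes hour 6, plus 1-hour gap → hour 7); job 2 (finishes hour 10). The latest of these is hour 21, so job 4 runs hour 21 to 21 + 1 = hour 22.
Job 5 waits on job 4 (finishes hour 22); job 6 (finishes hour 12, plus 3-hour gap → hour 15). The latest of these is hour 22, which is the earliest job 5 can start.

22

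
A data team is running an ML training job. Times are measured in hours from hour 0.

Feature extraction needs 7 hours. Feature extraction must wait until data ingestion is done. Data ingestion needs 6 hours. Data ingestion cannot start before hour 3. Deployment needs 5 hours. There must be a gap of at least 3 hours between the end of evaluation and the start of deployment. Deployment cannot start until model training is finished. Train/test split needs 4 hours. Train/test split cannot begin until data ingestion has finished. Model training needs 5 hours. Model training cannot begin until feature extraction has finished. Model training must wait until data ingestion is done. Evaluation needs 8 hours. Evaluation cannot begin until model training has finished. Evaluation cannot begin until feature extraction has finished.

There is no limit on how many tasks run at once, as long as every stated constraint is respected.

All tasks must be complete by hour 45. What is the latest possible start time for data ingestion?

To finish by hour 45, deployment (duration 5) must start no later than hour 40.
Evaluation feeds into deployment (must start by hour 40, minus 3-hour gap → hour 37); so evaluation must finish by hour 37 and therefore start by hour 29.
Model training feeds evaluation (must start by hour 29); deployment (must start by hour 40). Taking the minimum, model training must finish by hour 29 and start by 29 − 5 = hour 24.
For feature extraction: model training (must start by hour 24); evaluation (must start by hour 29). The most restrictive is hour 24; with a 7-hour duration, feature extraction must start by hour 17.
To finish by hour 45, train/test split (duration 4) must start no later than hour 41.
For data ingestion: feature extraction (must start by hour 17); train/test split (must start by hour 41); model training (must start by hour 24). The most restrictive is hour 17; with a 6-hour duration, data ingestion must start by hour 11.

11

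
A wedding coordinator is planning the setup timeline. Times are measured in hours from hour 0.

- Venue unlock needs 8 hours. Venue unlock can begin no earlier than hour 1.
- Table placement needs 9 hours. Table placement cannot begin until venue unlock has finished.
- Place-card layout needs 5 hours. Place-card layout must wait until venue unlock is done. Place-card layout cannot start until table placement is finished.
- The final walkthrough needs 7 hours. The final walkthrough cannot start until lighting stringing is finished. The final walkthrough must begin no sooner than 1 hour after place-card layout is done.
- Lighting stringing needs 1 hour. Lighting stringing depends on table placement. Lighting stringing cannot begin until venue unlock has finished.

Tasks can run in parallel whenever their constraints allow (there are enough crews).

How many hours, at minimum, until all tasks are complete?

After its own release at hour 1, venue unlock can start at hour 1 and finishes at hour 9.
Table placement cannot begin until venue unlock (finishes hour 9). It runs from hour 9 to 9 + 9 = hour 18.
Place-card layout needs all of venue unlock (finishes hour 9); table placement (finishes hour 18). That puts its earliest start at hour 18; it finishes at 18 + 5 = hour 23.
Lighting stringing cannot start until table placement (finishes hour 18); venue unlock (finishes hour 9). The controlling bound is hour 18, so lighting stringing finishes at 18 + 1 = hour 19.
The final walkthrough needs all of lighting stringing (finishes hour 19); place-card layout (finishes hour 23, plus 1-hour gap → hour 24). That puts its earliest start at hour 24; it finishes at 24 + 7 = hour 31.
All tasks are finished once the last one completes. Finish times: Venue unlock at 9, Table placement at 18, Lighting stringing at 19, Place-card layout at 23, The final walkthrough at 31. The latest is hour 31.

31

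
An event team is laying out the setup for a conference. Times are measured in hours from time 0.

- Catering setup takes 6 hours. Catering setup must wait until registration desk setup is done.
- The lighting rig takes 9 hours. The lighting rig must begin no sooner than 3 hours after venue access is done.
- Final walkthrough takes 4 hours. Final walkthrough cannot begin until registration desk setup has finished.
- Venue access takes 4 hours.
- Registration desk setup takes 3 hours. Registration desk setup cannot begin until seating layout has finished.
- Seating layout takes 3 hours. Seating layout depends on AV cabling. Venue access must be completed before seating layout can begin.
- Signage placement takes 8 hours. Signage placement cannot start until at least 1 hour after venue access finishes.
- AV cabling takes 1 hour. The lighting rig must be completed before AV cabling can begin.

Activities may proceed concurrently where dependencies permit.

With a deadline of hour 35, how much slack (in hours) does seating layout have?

Venue access can start immediately at hour 0; it finishes at hour 4.
After venue access (finishes hour 4, plus 3-hour gap → hour 7), the lighting rig can start at hour 7 and finishes at hour 16.
AV cabling cannot begin until the lighting rig (finishes hour 16). It runs from hour 16 to 16 + 1 = hour 17.
Seating layout cannot start until AV cabling (finishes hour 17); venue access (finishes hour 4). The controlling bound is hour 17, so seating layout finishes at 17 + 3 = hour 20.

Working backward from the deadline:
Catering setup must finish by hour 35; it takes 6 hours, so it must start by 35 − 6 = hour 29.
Nothing follows final walkthrough; the deadline of hour 35 is its only limit. It must start by 35 − 4 = hour 31.
Registration desk setup feeds catering setup (must start by hour 29); final walkthrough (must start by hour 31). Taking the minimum, registration desk setup must finish by hour 29 and start by 29 − 3 = hour 26.
Since registration desk setup (must start by hour 26) depends on it, seating layout must finish by hour 26. Backing off its 3-hour duration gives a latest start of hour 23.
So seating layout can start as early as hour 17 and as late as hour 23, giving 23 − 17 = 6 hours of slack.

6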